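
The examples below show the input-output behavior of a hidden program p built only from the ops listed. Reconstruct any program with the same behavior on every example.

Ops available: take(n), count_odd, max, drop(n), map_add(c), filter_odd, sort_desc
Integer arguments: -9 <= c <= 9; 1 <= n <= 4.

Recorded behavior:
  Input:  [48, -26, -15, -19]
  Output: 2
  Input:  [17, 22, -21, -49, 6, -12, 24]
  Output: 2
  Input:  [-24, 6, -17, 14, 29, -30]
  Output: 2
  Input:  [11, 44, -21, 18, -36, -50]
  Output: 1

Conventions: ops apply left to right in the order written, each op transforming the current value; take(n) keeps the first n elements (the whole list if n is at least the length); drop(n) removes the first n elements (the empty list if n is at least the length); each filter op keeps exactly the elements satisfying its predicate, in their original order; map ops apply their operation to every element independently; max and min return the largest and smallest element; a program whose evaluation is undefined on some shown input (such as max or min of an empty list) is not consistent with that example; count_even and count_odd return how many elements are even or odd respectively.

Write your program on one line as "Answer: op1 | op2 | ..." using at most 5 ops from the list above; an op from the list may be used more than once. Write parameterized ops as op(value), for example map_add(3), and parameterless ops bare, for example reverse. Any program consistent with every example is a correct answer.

map_add(6) | drop(1) | take(4) | count_odd

Check, running the answer program on each example:
  [48, -26, -15, -19] -> [54, -20, -9, -13] -> [-20, -9, -13] -> [-20, -9, -13] -> 2
  [17, 22, -21, -49, 6, -12, 24] -> [23, 28, -15, -43, 12, -6, 30] -> [28, -15, -43, 12, -6, 30] -> [28, -15, -43, 12] -> 2
  [-24, 6, -17, 14, 29, -30] -> [-18, 12, -11, 20, 35, -24] -> [12, -11, 20, 35, -24] -> [12, -11, 20, 35] -> 2
  [11, 44, -21, 18, -36, -50] -> [17, 50, -15, 24, -30, -44] -> [50, -15, 24, -30, -44] -> [50, -15, 24, -30] -> 1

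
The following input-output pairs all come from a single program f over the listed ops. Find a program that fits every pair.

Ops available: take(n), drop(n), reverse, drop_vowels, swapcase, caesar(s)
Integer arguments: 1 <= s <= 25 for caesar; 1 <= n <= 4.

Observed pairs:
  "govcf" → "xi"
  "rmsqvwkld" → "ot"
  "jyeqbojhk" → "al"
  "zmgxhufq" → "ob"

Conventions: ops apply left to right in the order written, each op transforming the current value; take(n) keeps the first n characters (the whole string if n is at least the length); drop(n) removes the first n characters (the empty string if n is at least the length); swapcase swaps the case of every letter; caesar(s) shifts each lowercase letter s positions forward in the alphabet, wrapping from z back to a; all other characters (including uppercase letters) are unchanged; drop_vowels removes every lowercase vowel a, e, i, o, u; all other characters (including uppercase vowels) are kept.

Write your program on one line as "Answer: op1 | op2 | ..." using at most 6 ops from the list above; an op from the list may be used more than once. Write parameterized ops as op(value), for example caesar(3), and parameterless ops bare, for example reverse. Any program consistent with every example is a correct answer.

drop_vowels | caesar(6) | caesar(22) | take(4) | reverse | drop(2)

Check, running the answer program on each example:
  "govcf" -> "gvcf" -> "mbil" -> "ixeh" -> "ixeh" -> "hexi" -> "xi"
  "rmsqvwkld" -> "rmsqvwkld" -> "xsywbcqrj" -> "tousxymnf" -> "tous" -> "suot" -> "ot"
  "jyeqbojhk" -> "jyqbjhk" -> "pewhpnq" -> "lasdljm" -> "lasd" -> "dsal" -> "al"
  "zmgxhufq" -> "zmgxhfq" -> "fsmdnlw" -> "boizjhs" -> "boiz" -> "ziob" -> "ob"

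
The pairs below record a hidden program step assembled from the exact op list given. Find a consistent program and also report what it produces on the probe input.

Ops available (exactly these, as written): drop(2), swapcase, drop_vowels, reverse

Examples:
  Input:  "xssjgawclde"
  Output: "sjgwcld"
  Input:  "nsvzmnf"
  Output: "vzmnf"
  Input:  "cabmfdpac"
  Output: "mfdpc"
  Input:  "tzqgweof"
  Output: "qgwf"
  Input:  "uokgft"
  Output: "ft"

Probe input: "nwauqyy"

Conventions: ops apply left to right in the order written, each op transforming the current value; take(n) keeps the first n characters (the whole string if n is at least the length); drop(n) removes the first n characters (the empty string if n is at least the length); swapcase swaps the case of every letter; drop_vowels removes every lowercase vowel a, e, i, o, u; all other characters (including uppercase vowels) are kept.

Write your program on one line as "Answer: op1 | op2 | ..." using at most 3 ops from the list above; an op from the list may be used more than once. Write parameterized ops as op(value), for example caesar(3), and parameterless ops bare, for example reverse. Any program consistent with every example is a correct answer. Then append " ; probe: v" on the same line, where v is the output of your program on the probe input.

drop_vowels | drop(2) ; probe: "qyy"

Check, running the answer program on each example:
  "xssjgawclde" -> "xssjgwcld" -> "sjgwcld"
  "nsvzmnf" -> "nsvzmnf" -> "vzmnf"
  "cabmfdpac" -> "cbmfdpc" -> "mfdpc"
  "tzqgweof" -> "tzqgwf" -> "qgwf"
  "uokgft" -> "kgft" -> "ft"
  probe: "nwauqyy" -> "nwqyy" -> "qyy"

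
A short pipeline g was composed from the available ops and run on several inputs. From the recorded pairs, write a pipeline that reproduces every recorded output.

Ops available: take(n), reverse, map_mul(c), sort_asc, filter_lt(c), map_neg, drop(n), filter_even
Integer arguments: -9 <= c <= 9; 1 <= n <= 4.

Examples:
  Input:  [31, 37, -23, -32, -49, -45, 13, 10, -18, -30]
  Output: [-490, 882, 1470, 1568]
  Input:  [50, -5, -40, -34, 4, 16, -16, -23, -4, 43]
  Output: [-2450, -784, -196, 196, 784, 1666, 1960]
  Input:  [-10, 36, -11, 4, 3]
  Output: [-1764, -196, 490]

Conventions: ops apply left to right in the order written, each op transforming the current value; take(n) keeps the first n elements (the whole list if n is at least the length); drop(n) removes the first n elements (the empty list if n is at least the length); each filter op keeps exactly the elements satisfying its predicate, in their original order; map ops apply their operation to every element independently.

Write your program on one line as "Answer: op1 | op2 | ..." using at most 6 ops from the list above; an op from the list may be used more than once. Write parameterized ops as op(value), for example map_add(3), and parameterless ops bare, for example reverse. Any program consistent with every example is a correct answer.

map_mul(-7) | reverse | filter_even | map_neg | map_mul(-7) | sort_asc

Check, running the answer program on each example:
  [31, 37, -23, -32, -49, -45, 13, 10, -18, -30] -> [-217, -259, 161, 224, 343, 315, -91, -70, 126, 210] -> [210, 126, -70, -91, 315, 343, 224, 161, -259, -217] -> [210, 126, -70, 224] -> [-210, -126, 70, -224] -> [1470, 882, -490, 1568] -> [-490, 882, 1470, 1568]
  [50, -5, -40, -34, 4, 16, -16, -23, -4, 43] -> [-350, 35, 280, 238, -28, -112, 112, 161, 28, -301] -> [-301, 28, 161, 112, -112, -28, 238, 280, 35, -350] -> [28, 112, -112, -28, 238, 280, -350] -> [-28, -112, 112, 28, -238, -280, 350] -> [196, 784, -784, -196, 1666, 1960, -2450] -> [-2450, -784, -196, 196, 784, 1666, 1960]
  [-10, 36, -11, 4, 3] -> [70, -252, 77, -28, -21] -> [-21, -28, 77, -252, 70] -> [-28, -252, 70] -> [28, 252, -70] -> [-196, -1764, 490] -> [-1764, -196, 490]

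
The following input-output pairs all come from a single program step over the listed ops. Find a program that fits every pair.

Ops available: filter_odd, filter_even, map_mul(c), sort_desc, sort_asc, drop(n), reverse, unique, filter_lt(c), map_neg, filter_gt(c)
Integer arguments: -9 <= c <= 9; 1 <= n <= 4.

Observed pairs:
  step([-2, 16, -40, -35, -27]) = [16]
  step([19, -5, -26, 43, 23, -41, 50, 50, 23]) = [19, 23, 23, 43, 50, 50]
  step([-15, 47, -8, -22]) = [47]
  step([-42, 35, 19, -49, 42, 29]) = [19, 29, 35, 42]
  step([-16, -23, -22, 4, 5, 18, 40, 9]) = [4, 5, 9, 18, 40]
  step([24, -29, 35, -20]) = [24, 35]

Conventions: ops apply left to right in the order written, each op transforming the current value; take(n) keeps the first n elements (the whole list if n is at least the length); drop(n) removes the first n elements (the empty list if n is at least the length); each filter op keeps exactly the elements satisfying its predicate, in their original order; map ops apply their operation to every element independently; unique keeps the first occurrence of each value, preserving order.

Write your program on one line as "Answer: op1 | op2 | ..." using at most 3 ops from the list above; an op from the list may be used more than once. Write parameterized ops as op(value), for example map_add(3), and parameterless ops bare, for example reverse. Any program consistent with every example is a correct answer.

filter_gt(2) | sort_asc

Check, running the answer program on each example:
  [-2, 16, -40, -35, -27] -> [16] -> [16]
  [19, -5, -26, 43, 23, -41, 50, 50, 23] -> [19, 43, 23, 50, 50, 23] -> [19, 23, 23, 43, 50, 50]
  [-15, 47, -8, -22] -> [47] -> [47]
  [-42, 35, 19, -49, 42, 29] -> [35, 19, 42, 29] -> [19, 29, 35, 42]
  [-16, -23, -22, 4, 5, 18, 40, 9] -> [4, 5, 18, 40, 9] -> [4, 5, 9, 18, 40]
  [24, -29, 35, -20] -> [24, 35] -> [24, 35]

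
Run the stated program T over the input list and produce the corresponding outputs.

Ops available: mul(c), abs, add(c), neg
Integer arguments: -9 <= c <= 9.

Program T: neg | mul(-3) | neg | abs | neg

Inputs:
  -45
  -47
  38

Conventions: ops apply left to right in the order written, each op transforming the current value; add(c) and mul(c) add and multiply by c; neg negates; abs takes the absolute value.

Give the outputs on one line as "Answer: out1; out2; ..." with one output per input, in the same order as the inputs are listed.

Execution, op by op:
  -45 -> 45 -> -135 -> 135 -> 135 -> -135
  -47 -> 47 -> -141 -> 141 -> 141 -> -141
  38 -> -38 -> 114 -> -114 -> 114 -> -114

-135; -141; -114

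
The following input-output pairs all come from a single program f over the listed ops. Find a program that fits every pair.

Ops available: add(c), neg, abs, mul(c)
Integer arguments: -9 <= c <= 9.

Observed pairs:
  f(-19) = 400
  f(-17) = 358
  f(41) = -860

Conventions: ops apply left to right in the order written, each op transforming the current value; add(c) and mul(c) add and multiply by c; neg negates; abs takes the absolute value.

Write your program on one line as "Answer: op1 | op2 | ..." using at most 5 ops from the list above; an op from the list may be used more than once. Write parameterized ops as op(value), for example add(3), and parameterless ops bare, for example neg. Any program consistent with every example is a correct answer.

mul(-3) | mul(7) | add(6) | add(-5)

Check, running the answer program on each example:
  -19 -> 57 -> 399 -> 405 -> 400
  -17 -> 51 -> 357 -> 363 -> 358
  41 -> -123 -> -861 -> -855 -> -860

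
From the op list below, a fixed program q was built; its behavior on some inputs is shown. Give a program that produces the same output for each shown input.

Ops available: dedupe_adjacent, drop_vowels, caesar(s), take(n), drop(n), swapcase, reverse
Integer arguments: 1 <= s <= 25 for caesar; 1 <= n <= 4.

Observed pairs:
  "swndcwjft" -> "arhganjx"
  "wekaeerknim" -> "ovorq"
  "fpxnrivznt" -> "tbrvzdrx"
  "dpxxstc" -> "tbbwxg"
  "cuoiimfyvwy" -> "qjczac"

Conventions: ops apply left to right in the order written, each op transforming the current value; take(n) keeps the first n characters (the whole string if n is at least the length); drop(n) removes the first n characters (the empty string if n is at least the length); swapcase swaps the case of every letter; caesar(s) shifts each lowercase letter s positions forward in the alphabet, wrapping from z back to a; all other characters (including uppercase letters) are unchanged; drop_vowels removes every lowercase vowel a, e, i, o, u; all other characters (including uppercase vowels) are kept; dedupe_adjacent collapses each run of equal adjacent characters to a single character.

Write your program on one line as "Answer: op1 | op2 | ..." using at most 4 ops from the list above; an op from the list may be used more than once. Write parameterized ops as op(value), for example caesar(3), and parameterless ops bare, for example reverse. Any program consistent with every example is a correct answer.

drop_vowels | caesar(10) | caesar(20) | drop(1)

Check, running the answer program on each example:
  "swndcwjft" -> "swndcwjft" -> "cgxnmgtpd" -> "warhganjx" -> "arhganjx"
  "wekaeerknim" -> "wkrknm" -> "gubuxw" -> "aovorq" -> "ovorq"
  "fpxnrivznt" -> "fpxnrvznt" -> "pzhxbfjxd" -> "jtbrvzdrx" -> "tbrvzdrx"
  "dpxxstc" -> "dpxxstc" -> "nzhhcdm" -> "htbbwxg" -> "tbbwxg"
  "cuoiimfyvwy" -> "cmfyvwy" -> "mwpifgi" -> "gqjczac" -> "qjczac"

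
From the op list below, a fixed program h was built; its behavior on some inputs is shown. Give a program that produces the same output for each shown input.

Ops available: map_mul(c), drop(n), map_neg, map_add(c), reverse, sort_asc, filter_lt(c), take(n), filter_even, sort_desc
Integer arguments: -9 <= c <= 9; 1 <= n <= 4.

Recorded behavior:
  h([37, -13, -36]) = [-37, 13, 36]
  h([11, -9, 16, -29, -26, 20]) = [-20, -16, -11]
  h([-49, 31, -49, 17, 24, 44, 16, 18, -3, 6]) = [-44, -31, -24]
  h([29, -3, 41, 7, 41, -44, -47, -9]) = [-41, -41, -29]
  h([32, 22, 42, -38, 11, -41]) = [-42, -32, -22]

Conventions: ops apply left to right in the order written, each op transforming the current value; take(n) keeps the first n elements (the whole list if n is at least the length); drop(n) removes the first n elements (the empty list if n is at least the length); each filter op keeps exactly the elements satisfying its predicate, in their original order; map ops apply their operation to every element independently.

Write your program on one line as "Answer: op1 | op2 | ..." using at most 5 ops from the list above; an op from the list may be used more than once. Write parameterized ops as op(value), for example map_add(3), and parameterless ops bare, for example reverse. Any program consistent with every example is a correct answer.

sort_asc | map_neg | sort_asc | take(3)

Check, running the answer program on each example:
  [37, -13, -36] -> [-36, -13, 37] -> [36, 13, -37] -> [-37, 13, 36] -> [-37, 13, 36]
  [11, -9, 16, -29, -26, 20] -> [-29, -26, -9, 11, 16, 20] -> [29, 26, 9, -11, -16, -20] -> [-20, -16, -11, 9, 26, 29] -> [-20, -16, -11]
  [-49, 31, -49, 17, 24, 44, 16, 18, -3, 6] -> [-49, -49, -3, 6, 16, 17, 18, 24, 31, 44] -> [49, 49, 3, -6, -16, -17, -18, -24, -31, -44] -> [-44, -31, -24, -18, -17, -16, -6, 3, 49, 49] -> [-44, -31, -24]
  [29, -3, 41, 7, 41, -44, -47, -9] -> [-47, -44, -9, -3, 7, 29, 41, 41] -> [47, 44, 9, 3, -7, -29, -41, -41] -> [-41, -41, -29, -7, 3, 9, 44, 47] -> [-41, -41, -29]
  [32, 22, 42, -38, 11, -41] -> [-41, -38, 11, 22, 32, 42] -> [41, 38, -11, -22, -32, -42] -> [-42, -32, -22, -11, 38, 41] -> [-42, -32, -22]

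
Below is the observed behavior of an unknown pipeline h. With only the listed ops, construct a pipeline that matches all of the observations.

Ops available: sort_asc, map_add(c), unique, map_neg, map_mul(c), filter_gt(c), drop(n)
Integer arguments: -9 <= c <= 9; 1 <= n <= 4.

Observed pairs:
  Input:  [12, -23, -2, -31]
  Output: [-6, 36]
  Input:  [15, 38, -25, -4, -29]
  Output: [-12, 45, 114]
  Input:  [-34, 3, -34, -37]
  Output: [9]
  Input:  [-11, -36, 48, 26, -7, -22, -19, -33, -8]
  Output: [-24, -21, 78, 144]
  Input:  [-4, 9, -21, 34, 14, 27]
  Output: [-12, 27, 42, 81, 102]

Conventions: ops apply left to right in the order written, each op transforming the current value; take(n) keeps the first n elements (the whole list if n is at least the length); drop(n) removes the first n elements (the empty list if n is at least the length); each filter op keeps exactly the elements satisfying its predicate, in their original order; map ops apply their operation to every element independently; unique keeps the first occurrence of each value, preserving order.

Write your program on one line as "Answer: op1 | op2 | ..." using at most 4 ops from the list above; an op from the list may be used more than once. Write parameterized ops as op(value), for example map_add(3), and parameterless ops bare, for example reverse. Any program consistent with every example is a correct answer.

filter_gt(-9) | sort_asc | map_mul(3)

Check, running the answer program on each example:
  [12, -23, -2, -31] -> [12, -2] -> [-2, 12] -> [-6, 36]
  [15, 38, -25, -4, -29] -> [15, 38, -4] -> [-4, 15, 38] -> [-12, 45, 114]
  [-34, 3, -34, -37] -> [3] -> [3] -> [9]
  [-11, -36, 48, 26, -7, -22, -19, -33, -8] -> [48, 26, -7, -8] -> [-8, -7, 26, 48] -> [-24, -21, 78, 144]
  [-4, 9, -21, 34, 14, 27] -> [-4, 9, 34, 14, 27] -> [-4, 9, 14, 27, 34] -> [-12, 27, 42, 81, 102]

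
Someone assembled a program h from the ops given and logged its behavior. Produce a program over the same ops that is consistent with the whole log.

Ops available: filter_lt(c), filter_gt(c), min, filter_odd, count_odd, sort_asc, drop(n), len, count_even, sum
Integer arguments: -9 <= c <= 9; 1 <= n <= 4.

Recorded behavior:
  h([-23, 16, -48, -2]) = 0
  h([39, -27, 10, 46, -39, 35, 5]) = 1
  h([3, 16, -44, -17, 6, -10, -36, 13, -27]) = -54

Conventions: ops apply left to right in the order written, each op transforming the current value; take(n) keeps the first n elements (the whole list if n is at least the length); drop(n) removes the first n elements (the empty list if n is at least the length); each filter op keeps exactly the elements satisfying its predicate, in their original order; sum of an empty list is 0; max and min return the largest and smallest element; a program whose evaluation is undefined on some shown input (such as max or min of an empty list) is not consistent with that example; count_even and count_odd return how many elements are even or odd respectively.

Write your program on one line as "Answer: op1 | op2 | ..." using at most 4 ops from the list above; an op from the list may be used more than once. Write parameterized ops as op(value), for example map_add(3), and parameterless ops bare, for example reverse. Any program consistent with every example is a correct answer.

drop(2) | drop(2) | sum

Check, running the answer program on each example:
  [-23, 16, -48, -2] -> [-48, -2] -> [] -> 0
  [39, -27, 10, 46, -39, 35, 5] -> [10, 46, -39, 35, 5] -> [-39, 35, 5] -> 1
  [3, 16, -44, -17, 6, -10, -36, 13, -27] -> [-44, -17, 6, -10, -36, 13, -27] -> [6, -10, -36, 13, -27] -> -54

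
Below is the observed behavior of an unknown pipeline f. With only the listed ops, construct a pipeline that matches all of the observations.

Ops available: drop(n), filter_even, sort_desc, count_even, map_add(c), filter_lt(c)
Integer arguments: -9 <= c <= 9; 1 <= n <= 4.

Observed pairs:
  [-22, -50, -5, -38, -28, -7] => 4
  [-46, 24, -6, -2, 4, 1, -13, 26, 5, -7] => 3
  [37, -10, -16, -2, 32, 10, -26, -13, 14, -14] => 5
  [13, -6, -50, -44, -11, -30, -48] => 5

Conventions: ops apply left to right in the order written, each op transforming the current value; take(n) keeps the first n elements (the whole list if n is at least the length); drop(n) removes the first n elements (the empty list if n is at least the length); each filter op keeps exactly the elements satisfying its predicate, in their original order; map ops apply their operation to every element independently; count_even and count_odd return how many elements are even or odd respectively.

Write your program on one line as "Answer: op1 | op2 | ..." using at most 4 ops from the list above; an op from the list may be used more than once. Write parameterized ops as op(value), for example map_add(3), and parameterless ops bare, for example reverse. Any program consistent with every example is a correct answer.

filter_even | filter_lt(0) | count_even

Check, running the answer program on each example:
  [-22, -50, -5, -38, -28, -7] -> [-22, -50, -38, -28] -> [-22, -50, -38, -28] -> 4
  [-46, 24, -6, -2, 4, 1, -13, 26, 5, -7] -> [-46, 24, -6, -2, 4, 26] -> [-46, -6, -2] -> 3
  [37, -10, -16, -2, 32, 10, -26, -13, 14, -14] -> [-10, -16, -2, 32, 10, -26, 14, -14] -> [-10, -16, -2, -26, -14] -> 5
  [13, -6, -50, -44, -11, -30, -48] -> [-6, -50, -44, -30, -48] -> [-6, -50, -44, -30, -48] -> 5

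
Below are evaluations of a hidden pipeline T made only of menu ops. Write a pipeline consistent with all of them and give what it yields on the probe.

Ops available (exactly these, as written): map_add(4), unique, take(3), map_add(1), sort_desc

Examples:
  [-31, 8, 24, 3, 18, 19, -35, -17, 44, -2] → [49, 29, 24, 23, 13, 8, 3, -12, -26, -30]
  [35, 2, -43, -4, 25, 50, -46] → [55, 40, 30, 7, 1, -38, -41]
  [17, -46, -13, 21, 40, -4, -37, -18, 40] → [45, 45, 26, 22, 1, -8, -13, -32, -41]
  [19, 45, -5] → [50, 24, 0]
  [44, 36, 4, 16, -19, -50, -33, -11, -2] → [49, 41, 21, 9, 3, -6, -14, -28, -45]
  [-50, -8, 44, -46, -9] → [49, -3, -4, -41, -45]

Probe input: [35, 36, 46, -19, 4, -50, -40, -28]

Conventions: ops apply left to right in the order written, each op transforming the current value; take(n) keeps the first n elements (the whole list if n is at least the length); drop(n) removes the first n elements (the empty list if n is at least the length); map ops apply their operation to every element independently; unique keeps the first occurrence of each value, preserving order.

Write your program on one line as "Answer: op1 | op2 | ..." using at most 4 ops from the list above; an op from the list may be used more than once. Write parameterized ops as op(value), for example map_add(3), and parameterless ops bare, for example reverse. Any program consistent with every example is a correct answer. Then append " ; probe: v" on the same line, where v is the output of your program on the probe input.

map_add(4) | map_add(1) | sort_desc ; probe: [51, 41, 40, 9, -14, -23, -35, -45]

Check, running the answer program on each example:
  [-31, 8, 24, 3, 18, 19, -35, -17, 44, -2] -> [-27, 12, 28, 7, 22, 23, -31, -13, 48, 2] -> [-26, 13, 29, 8, 23, 24, -30, -12, 49, 3] -> [49, 29, 24, 23, 13, 8, 3, -12, -26, -30]
  [35, 2, -43, -4, 25, 50, -46] -> [39, 6, -39, 0, 29, 54, -42] -> [40, 7, -38, 1, 30, 55, -41] -> [55, 40, 30, 7, 1, -38, -41]
  [17, -46, -13, 21, 40, -4, -37, -18, 40] -> [21, -42, -9, 25, 44, 0, -33, -14, 44] -> [22, -41, -8, 26, 45, 1, -32, -13, 45] -> [45, 45, 26, 22, 1, -8, -13, -32, -41]
  [19, 45, -5] -> [23, 49, -1] -> [24, 50, 0] -> [50, 24, 0]
  [44, 36, 4, 16, -19, -50, -33, -11, -2] -> [48, 40, 8, 20, -15, -46, -29, -7, 2] -> [49, 41, 9, 21, -14, -45, -28, -6, 3] -> [49, 41, 21, 9, 3, -6, -14, -28, -45]
  [-50, -8, 44, -46, -9] -> [-46, -4, 48, -42, -5] -> [-45, -3, 49, -41, -4] -> [49, -3, -4, -41, -45]
  probe: [35, 36, 46, -19, 4, -50, -40, -28] -> [39, 40, 50, -15, 8, -46, -36, -24] -> [40, 41, 51, -14, 9, -45, -35, -23] -> [51, 41, 40, 9, -14, -23, -35, -45]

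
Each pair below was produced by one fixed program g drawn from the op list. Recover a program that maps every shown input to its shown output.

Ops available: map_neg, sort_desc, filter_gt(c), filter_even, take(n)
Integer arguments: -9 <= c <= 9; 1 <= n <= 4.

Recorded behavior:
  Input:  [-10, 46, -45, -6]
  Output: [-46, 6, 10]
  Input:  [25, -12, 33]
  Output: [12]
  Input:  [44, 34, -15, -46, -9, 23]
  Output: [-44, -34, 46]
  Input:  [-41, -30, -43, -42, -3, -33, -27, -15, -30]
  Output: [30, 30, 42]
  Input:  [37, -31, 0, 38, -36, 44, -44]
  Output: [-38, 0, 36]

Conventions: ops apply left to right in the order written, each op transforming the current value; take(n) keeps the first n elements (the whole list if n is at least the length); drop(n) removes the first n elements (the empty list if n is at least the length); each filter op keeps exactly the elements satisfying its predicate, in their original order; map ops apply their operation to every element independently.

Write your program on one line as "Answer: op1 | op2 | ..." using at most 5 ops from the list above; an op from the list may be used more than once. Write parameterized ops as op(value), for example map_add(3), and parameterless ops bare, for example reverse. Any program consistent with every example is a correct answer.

filter_even | take(3) | sort_desc | map_neg

Check, running the answer program on each example:
  [-10, 46, -45, -6] -> [-10, 46, -6] -> [-10, 46, -6] -> [46, -6, -10] -> [-46, 6, 10]
  [25, -12, 33] -> [-12] -> [-12] -> [-12] -> [12]
  [44, 34, -15, -46, -9, 23] -> [44, 34, -46] -> [44, 34, -46] -> [44, 34, -46] -> [-44, -34, 46]
  [-41, -30, -43, -42, -3, -33, -27, -15, -30] -> [-30, -42, -30] -> [-30, -42, -30] -> [-30, -30, -42] -> [30, 30, 42]
  [37, -31, 0, 38, -36, 44, -44] -> [0, 38, -36, 44, -44] -> [0, 38, -36] -> [38, 0, -36] -> [-38, 0, 36]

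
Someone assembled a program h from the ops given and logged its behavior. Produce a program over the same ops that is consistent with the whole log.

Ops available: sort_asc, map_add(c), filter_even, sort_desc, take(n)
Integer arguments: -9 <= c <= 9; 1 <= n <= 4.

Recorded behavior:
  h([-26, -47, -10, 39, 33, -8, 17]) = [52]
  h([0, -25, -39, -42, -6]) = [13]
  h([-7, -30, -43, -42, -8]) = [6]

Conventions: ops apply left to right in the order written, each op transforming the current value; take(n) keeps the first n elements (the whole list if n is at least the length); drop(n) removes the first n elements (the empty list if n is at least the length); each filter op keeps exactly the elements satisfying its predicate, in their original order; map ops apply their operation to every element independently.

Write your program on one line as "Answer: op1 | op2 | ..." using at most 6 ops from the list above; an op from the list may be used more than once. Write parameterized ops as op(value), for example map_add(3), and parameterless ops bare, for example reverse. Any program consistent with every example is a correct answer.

map_add(9) | map_add(6) | map_add(-2) | sort_desc | take(1)

Check, running the answer program on each example:
  [-26, -47, -10, 39, 33, -8, 17] -> [-17, -38, -1, 48, 42, 1, 26] -> [-11, -32, 5, 54, 48, 7, 32] -> [-13, -34, 3, 52, 46, 5, 30] -> [52, 46, 30, 5, 3, -13, -34] -> [52]
  [0, -25, -39, -42, -6] -> [9, -16, -30, -33, 3] -> [15, -10, -24, -27, 9] -> [13, -12, -26, -29, 7] -> [13, 7, -12, -26, -29] -> [13]
  [-7, -30, -43, -42, -8] -> [2, -21, -34, -33, 1] -> [8, -15, -28, -27, 7] -> [6, -17, -30, -29, 5] -> [6, 5, -17, -29, -30] -> [6]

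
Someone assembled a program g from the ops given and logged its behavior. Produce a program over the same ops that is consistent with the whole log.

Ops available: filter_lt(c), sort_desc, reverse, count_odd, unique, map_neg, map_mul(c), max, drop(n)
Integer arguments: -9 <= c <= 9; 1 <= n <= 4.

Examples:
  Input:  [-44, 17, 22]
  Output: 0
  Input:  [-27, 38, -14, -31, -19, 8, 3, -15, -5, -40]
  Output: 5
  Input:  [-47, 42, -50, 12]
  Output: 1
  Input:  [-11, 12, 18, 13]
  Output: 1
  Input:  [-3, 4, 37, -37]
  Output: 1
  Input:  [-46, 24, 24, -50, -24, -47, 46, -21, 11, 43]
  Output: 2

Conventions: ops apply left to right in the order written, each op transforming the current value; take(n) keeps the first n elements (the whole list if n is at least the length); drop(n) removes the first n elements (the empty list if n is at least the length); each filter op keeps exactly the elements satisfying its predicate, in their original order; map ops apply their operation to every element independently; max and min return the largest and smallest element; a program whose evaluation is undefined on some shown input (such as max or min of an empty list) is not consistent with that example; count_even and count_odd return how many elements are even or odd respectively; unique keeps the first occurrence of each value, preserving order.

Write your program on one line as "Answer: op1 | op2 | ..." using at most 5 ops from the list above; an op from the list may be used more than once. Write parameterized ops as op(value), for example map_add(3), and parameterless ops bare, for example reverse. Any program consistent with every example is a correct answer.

map_neg | reverse | drop(2) | count_odd

Check, running the answer program on each example:
  [-44, 17, 22] -> [44, -17, -22] -> [-22, -17, 44] -> [44] -> 0
  [-27, 38, -14, -31, -19, 8, 3, -15, -5, -40] -> [27, -38, 14, 31, 19, -8, -3, 15, 5, 40] -> [40, 5, 15, -3, -8, 19, 31, 14, -38, 27] -> [15, -3, -8, 19, 31, 14, -38, 27] -> 5
  [-47, 42, -50, 12] -> [47, -42, 50, -12] -> [-12, 50, -42, 47] -> [-42, 47] -> 1
  [-11, 12, 18, 13] -> [11, -12, -18, -13] -> [-13, -18, -12, 11] -> [-12, 11] -> 1
  [-3, 4, 37, -37] -> [3, -4, -37, 37] -> [37, -37, -4, 3] -> [-4, 3] -> 1
  [-46, 24, 24, -50, -24, -47, 46, -21, 11, 43] -> [46, -24, -24, 50, 24, 47, -46, 21, -11, -43] -> [-43, -11, 21, -46, 47, 24, 50, -24, -24, 46] -> [21, -46, 47, 24, 50, -24, -24, 46] -> 2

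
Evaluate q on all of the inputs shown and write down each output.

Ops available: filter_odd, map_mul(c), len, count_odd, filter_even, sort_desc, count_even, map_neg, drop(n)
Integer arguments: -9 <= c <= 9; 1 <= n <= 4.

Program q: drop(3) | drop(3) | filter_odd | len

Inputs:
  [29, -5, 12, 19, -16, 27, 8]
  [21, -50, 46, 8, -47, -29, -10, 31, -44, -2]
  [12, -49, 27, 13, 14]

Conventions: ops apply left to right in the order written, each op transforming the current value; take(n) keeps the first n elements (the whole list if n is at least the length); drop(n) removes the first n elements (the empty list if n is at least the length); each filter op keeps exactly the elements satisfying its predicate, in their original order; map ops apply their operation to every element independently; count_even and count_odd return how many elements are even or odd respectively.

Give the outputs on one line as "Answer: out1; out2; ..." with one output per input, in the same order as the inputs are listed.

0; 1; 0

Execution, op by op:
  [29, -5, 12, 19, -16, 27, 8] -> [19, -16, 27, 8] -> [8] -> [] -> 0
  [21, -50, 46, 8, -47, -29, -10, 31, -44, -2] -> [8, -47, -29, -10, 31, -44, -2] -> [-10, 31, -44, -2] -> [31] -> 1
  [12, -49, 27, 13, 14] -> [13, 14] -> [] -> [] -> 0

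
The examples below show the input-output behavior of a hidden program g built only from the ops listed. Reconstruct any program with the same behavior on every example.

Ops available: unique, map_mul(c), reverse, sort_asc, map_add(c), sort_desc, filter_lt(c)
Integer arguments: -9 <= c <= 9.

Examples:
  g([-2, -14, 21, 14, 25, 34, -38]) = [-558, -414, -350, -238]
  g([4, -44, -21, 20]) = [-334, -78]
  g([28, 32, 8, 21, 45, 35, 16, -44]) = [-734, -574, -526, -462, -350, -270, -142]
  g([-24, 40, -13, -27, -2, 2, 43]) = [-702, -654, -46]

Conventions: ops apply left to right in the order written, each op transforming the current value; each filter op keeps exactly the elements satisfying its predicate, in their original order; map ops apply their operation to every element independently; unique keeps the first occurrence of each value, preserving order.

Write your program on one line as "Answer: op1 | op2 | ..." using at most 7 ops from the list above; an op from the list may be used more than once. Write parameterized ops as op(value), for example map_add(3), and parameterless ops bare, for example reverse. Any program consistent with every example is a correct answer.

reverse | map_mul(-8) | filter_lt(-9) | sort_asc | map_add(-7) | map_mul(2)

Check, running the answer program on each example:
  [-2, -14, 21, 14, 25, 34, -38] -> [-38, 34, 25, 14, 21, -14, -2] -> [304, -272, -200, -112, -168, 112, 16] -> [-272, -200, -112, -168] -> [-272, -200, -168, -112] -> [-279, -207, -175, -119] -> [-558, -414, -350, -238]
  [4, -44, -21, 20] -> [20, -21, -44, 4] -> [-160, 168, 352, -32] -> [-160, -32] -> [-160, -32] -> [-167, -39] -> [-334, -78]
  [28, 32, 8, 21, 45, 35, 16, -44] -> [-44, 16, 35, 45, 21, 8, 32, 28] -> [352, -128, -280, -360, -168, -64, -256, -224] -> [-128, -280, -360, -168, -64, -256, -224] -> [-360, -280, -256, -224, -168, -128, -64] -> [-367, -287, -263, -231, -175, -135, -71] -> [-734, -574, -526, -462, -350, -270, -142]
  [-24, 40, -13, -27, -2, 2, 43] -> [43, 2, -2, -27, -13, 40, -24] -> [-344, -16, 16, 216, 104, -320, 192] -> [-344, -16, -320] -> [-344, -320, -16] -> [-351, -327, -23] -> [-702, -654, -46]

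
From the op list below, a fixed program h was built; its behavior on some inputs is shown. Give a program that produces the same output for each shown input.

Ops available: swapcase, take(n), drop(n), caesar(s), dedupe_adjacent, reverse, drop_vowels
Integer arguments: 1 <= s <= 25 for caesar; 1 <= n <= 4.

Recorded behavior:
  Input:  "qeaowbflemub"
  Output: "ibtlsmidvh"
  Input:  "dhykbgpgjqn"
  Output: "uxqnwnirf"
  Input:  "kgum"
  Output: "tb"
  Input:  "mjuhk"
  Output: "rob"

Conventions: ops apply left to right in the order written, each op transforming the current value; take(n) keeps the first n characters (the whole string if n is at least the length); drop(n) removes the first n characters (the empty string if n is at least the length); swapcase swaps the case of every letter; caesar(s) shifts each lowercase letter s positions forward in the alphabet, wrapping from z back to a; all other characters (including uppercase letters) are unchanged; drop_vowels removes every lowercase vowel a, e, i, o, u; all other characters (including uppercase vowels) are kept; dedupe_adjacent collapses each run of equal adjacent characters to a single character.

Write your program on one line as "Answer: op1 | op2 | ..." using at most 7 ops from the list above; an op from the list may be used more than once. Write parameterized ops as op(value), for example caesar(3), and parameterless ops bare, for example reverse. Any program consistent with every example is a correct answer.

drop(2) | reverse | caesar(3) | reverse | caesar(4) | reverse

Check, running the answer program on each example:
  "qeaowbflemub" -> "aowbflemub" -> "bumelfbwoa" -> "exphoiezrd" -> "drzeiohpxe" -> "hvdimsltbi" -> "ibtlsmidvh"
  "dhykbgpgjqn" -> "ykbgpgjqn" -> "nqjgpgbky" -> "qtmjsjenb" -> "bnejsjmtq" -> "frinwnqxu" -> "uxqnwnirf"
  "kgum" -> "um" -> "mu" -> "px" -> "xp" -> "bt" -> "tb"
  "mjuhk" -> "uhk" -> "khu" -> "nkx" -> "xkn" -> "bor" -> "rob"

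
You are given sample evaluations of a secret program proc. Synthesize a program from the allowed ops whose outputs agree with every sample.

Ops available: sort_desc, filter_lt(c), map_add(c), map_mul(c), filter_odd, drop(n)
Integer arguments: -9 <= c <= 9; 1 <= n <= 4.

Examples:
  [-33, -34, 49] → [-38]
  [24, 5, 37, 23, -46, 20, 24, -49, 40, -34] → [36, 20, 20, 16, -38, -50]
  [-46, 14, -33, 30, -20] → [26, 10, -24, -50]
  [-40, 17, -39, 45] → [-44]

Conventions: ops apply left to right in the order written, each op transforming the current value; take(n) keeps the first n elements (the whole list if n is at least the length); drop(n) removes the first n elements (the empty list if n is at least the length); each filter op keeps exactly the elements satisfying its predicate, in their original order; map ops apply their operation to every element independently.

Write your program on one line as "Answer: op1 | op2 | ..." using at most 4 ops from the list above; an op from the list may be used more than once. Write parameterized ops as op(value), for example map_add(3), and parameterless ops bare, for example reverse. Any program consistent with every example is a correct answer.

sort_desc | map_add(3) | filter_odd | map_add(-7)

Check, running the answer program on each example:
  [-33, -34, 49] -> [49, -33, -34] -> [52, -30, -31] -> [-31] -> [-38]
  [24, 5, 37, 23, -46, 20, 24, -49, 40, -34] -> [40, 37, 24, 24, 23, 20, 5, -34, -46, -49] -> [43, 40, 27, 27, 26, 23, 8, -31, -43, -46] -> [43, 27, 27, 23, -31, -43] -> [36, 20, 20, 16, -38, -50]
  [-46, 14, -33, 30, -20] -> [30, 14, -20, -33, -46] -> [33, 17, -17, -30, -43] -> [33, 17, -17, -43] -> [26, 10, -24, -50]
  [-40, 17, -39, 45] -> [45, 17, -39, -40] -> [48, 20, -36, -37] -> [-37] -> [-44]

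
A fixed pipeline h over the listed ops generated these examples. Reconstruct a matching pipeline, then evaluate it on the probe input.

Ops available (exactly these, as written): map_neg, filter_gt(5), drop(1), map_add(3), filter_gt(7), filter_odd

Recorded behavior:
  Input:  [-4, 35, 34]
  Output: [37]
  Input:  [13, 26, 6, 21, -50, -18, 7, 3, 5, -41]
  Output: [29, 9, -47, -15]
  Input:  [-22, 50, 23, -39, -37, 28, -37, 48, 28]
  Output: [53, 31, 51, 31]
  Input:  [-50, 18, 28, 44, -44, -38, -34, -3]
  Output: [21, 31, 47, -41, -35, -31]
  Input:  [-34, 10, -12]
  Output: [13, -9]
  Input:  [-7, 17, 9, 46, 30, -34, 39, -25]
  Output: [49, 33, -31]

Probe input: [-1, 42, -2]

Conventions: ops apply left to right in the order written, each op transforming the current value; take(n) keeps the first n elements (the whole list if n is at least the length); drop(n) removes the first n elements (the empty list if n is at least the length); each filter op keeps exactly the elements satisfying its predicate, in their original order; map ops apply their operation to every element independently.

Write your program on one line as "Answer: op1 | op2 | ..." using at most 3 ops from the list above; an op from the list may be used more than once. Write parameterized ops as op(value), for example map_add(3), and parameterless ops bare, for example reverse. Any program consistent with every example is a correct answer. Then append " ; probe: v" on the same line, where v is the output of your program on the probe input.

drop(1) | map_add(3) | filter_odd ; probe: [45, 1]

Check, running the answer program on each example:
  [-4, 35, 34] -> [35, 34] -> [38, 37] -> [37]
  [13, 26, 6, 21, -50, -18, 7, 3, 5, -41] -> [26, 6, 21, -50, -18, 7, 3, 5, -41] -> [29, 9, 24, -47, -15, 10, 6, 8, -38] -> [29, 9, -47, -15]
  [-22, 50, 23, -39, -37, 28, -37, 48, 28] -> [50, 23, -39, -37, 28, -37, 48, 28] -> [53, 26, -36, -34, 31, -34, 51, 31] -> [53, 31, 51, 31]
  [-50, 18, 28, 44, -44, -38, -34, -3] -> [18, 28, 44, -44, -38, -34, -3] -> [21, 31, 47, -41, -35, -31, 0] -> [21, 31, 47, -41, -35, -31]
  [-34, 10, -12] -> [10, -12] -> [13, -9] -> [13, -9]
  [-7, 17, 9, 46, 30, -34, 39, -25] -> [17, 9, 46, 30, -34, 39, -25] -> [20, 12, 49, 33, -31, 42, -22] -> [49, 33, -31]
  probe: [-1, 42, -2] -> [42, -2] -> [45, 1] -> [45, 1]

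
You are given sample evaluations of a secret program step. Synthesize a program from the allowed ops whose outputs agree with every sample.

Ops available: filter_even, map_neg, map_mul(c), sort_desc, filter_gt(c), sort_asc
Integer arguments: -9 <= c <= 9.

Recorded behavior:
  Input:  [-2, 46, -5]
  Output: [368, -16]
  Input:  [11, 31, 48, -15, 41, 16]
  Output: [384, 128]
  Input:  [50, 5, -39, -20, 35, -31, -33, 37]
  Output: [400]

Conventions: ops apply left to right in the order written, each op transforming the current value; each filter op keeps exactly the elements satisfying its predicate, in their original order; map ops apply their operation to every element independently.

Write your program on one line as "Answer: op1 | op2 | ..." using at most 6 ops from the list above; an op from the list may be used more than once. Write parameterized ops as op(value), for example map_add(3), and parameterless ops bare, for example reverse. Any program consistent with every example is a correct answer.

filter_even | sort_asc | filter_gt(-3) | sort_desc | map_mul(8)

Check, running the answer program on each example:
  [-2, 46, -5] -> [-2, 46] -> [-2, 46] -> [-2, 46] -> [46, -2] -> [368, -16]
  [11, 31, 48, -15, 41, 16] -> [48, 16] -> [16, 48] -> [16, 48] -> [48, 16] -> [384, 128]
  [50, 5, -39, -20, 35, -31, -33, 37] -> [50, -20] -> [-20, 50] -> [50] -> [50] -> [400]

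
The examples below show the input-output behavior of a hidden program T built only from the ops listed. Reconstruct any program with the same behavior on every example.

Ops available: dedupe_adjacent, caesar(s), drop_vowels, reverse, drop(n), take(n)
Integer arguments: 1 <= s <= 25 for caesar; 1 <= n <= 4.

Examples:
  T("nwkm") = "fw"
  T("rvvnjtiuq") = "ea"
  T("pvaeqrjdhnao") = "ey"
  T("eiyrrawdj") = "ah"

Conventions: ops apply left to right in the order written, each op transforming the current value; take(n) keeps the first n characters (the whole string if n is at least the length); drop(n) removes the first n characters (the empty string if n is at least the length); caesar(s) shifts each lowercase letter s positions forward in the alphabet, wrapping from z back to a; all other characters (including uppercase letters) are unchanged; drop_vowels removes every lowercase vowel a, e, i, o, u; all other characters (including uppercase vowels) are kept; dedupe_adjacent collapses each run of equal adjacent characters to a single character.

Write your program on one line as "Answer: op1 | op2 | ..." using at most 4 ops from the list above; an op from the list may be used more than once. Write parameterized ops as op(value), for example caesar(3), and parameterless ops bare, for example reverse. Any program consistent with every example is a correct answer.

drop_vowels | take(2) | caesar(9) | reverse

Check, running the answer program on each example:
  "nwkm" -> "nwkm" -> "nw" -> "wf" -> "fw"
  "rvvnjtiuq" -> "rvvnjtq" -> "rv" -> "ae" -> "ea"
  "pvaeqrjdhnao" -> "pvqrjdhn" -> "pv" -> "ye" -> "ey"
  "eiyrrawdj" -> "yrrwdj" -> "yr" -> "ha" -> "ah"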